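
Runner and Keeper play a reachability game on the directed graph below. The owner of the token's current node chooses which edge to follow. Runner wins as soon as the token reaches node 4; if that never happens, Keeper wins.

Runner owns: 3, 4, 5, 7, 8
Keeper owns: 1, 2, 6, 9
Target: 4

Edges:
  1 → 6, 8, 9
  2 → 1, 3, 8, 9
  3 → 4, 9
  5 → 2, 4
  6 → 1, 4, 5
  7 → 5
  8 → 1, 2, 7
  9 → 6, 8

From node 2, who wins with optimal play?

A0 = {4}
A1: add {3, 5} — 3 (Runner) has 3→4; 5 (Runner) has 5→4.
A2: add {7} — 7 (Runner) has 7→5.
A3: add {8} — 8 (Runner) has 8→7.
A4 = A3; e.g. 1 (Keeper) can still go to 6. Fixed point.
2 never enters the attractor, so Keeper can avoid the target forever.

Keeper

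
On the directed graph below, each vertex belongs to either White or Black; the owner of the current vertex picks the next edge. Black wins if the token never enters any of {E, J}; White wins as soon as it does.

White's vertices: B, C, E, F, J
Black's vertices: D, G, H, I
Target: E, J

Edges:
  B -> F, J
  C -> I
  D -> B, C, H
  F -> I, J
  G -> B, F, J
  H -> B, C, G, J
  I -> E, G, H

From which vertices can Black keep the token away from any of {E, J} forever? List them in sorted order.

C, D, H, I

A0 = {E, J}
A1: add {B, F} — B (White) has B→J; F (White) has F→J.
A2: add {G} — G (Black): all of {B, F, J} already in.
A3 = A2; e.g. C (White) has no edge into A2. Fixed point.
White's attractor = {B, E, F, G, J}; Black avoids the target exactly from the complement.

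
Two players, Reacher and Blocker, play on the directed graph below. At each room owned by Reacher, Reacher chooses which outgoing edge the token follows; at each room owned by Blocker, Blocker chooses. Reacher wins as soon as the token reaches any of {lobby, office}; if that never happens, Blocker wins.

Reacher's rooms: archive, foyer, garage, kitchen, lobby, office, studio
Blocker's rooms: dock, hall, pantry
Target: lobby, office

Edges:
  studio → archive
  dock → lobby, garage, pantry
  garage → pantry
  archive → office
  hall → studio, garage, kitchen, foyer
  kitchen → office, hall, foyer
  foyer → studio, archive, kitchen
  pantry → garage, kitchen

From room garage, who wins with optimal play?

Blocker

A0 = {lobby, office}
A1: add {archive, kitchen} — archive (Reacher) has archive→office; kitchen (Reacher) has kitchen→office.
A2: add {foyer, studio} — studio (Reacher) has studio→archive; foyer (Reacher) has foyer→archive.
A3 = A2; e.g. dock (Blocker) can still go to garage. Fixed point.
garage never enters the attractor, so Blocker can avoid the target forever.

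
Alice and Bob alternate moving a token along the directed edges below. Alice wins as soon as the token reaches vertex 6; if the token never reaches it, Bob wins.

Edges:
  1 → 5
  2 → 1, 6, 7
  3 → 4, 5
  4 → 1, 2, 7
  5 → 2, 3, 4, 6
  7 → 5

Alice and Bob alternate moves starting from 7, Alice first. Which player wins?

Bob

Track states (vertex, player-to-move).
A0 = {(6,Alice), (6,Bob)}
A1: add {(2,Alice), (5,Alice)}.
A2: add {(1,Bob), (7,Bob)}.
A3: add {(4,Alice)}.
A4: add {(3,Bob)}.
A5 = A4; e.g. (1,Alice) stays out. (7,Alice) never enters ⇒ Bob avoids the target.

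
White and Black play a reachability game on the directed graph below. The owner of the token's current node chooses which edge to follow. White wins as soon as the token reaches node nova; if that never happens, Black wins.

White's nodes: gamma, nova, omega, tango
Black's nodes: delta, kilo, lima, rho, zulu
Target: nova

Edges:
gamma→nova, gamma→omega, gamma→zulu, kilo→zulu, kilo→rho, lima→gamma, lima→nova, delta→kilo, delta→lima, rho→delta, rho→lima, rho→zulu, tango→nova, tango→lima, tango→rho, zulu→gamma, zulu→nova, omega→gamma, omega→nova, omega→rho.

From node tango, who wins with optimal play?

White

A0 = {nova}
A1: add {gamma, omega, tango} — gamma (White) has gamma→nova; omega (White) has omega→nova; tango (White) has tango→nova.
tango ∈ A1, so White can force the target.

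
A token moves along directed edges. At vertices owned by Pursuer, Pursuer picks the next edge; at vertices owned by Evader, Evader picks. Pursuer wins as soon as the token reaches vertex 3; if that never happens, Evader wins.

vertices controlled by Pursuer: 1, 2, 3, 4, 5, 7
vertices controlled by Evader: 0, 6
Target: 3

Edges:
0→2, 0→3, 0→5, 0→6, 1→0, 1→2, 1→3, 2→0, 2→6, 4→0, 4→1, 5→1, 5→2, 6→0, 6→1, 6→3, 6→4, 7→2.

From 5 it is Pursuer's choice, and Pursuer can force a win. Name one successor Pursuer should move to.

1

A0 = {3}
A1: add {1} — 1 (Pursuer) has 1→3.
A2: add {4, 5} — 4 (Pursuer) has 4→1; 5 (Pursuer) has 5→1.
A3 = A2; e.g. 0 (Evader) can still go to 2. Fixed point.
From 5, successor 1 is in the attractor (rank 1); the other successor 2 is not.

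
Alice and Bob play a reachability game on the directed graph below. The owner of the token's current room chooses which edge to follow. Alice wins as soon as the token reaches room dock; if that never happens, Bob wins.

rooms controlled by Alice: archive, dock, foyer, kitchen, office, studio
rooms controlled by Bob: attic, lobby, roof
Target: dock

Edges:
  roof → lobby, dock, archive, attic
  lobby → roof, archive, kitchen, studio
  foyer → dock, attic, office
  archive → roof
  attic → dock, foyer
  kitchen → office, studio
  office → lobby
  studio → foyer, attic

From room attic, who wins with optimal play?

Alice

A0 = {dock}
A1: add {foyer} — foyer (Alice) has foyer→dock.
A2: add {attic, studio} — attic (Bob): all of {dock, foyer} already in; studio (Alice) has studio→foyer.
attic ∈ A2, so Alice can force the target.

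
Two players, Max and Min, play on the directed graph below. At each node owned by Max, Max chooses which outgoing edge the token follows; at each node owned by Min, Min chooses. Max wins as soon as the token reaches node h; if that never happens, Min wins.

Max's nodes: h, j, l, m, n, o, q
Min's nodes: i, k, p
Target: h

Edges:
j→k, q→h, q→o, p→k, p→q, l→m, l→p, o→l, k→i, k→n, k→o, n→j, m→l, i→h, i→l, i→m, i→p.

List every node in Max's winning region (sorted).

A0 = {h}
A1: add {q} — q (Max) has q→h.
A2 = A1; e.g. i (Min) can still go to l. Fixed point.
Max's winning region = {h, q}.

h, q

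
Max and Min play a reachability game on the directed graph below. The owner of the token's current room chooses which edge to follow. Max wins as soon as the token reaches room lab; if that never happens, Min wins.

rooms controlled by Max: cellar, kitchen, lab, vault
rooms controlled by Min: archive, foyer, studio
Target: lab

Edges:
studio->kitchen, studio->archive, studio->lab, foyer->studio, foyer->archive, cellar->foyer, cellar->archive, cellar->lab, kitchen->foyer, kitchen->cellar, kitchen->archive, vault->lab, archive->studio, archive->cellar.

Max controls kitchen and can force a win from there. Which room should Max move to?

A0 = {lab}
A1: add {cellar, vault} — cellar (Max) has cellar→lab; vault (Max) has vault→lab.
A2: add {kitchen} — kitchen (Max) has kitchen→cellar.
A3 = A2; e.g. studio (Min) can still go to archive. Fixed point.
From kitchen, successor cellar is in the attractor (rank 1); the other successors archive, foyer are not.

cellar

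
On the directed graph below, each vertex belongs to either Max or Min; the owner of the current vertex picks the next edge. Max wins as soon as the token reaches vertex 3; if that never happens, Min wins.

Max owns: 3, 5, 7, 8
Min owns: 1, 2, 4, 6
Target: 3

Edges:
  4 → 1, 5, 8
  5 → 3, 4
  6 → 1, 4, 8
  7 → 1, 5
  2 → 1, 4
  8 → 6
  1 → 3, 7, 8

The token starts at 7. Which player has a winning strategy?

A0 = {3}
A1: add {5} — 5 (Max) has 5→3.
A2: add {7} — 7 (Max) has 7→5.
A3 = A2; e.g. 1 (Min) can still go to 8. Fixed point.
7 ∈ A2, so Max can force the target.

Max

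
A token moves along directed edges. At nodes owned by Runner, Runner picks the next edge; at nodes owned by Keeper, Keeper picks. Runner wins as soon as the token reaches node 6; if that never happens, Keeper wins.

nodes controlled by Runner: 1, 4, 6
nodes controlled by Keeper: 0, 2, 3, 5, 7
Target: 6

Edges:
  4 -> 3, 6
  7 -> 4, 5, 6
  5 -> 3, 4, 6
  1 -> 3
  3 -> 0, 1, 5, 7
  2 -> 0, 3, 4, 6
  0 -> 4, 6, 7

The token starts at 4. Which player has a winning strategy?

A0 = {6}
A1: add {4} — 4 (Runner) has 4→6.
A2 = A1; e.g. 0 (Keeper) can still go to 7. Fixed point.
4 ∈ A1, so Runner can force the target.

Runner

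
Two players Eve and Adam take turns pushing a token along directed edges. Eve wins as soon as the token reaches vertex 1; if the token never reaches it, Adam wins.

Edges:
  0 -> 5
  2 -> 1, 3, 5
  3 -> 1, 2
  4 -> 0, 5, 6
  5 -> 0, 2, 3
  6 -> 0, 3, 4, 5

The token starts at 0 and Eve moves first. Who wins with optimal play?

Track states (vertex, player-to-move).
A0 = {(1,Eve), (1,Adam)}
A1: add {(2,Eve), (3,Eve)}.
A2: add {(3,Adam)}.
A3: add {(5,Eve), (6,Eve)}.
A4: add {(0,Adam), (2,Adam)}.
A5: add {(4,Eve)}.
A6 = A5; e.g. (0,Eve) stays out. (0,Eve) never enters ⇒ Adam avoids the target.

Adam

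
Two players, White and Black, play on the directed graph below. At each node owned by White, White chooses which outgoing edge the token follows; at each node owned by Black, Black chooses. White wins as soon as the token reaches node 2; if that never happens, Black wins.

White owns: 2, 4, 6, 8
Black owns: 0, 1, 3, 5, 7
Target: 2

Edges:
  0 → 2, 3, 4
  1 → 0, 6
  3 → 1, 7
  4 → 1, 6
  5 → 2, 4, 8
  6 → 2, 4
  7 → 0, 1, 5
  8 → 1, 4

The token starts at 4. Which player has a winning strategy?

White

A0 = {2}
A1: add {6} — 6 (White) has 6→2.
A2: add {4} — 4 (White) has 4→6.
4 ∈ A2, so White can force the target.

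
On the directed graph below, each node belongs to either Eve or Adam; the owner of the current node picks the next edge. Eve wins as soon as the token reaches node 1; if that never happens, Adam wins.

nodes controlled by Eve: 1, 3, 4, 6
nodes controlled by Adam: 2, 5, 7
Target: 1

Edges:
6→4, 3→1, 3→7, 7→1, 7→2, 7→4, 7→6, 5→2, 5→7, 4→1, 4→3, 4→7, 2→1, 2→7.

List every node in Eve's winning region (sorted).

1, 3, 4, 6

A0 = {1}
A1: add {3, 4} — 3 (Eve) has 3→1; 4 (Eve) has 4→1.
A2: add {6} — 6 (Eve) has 6→4.
A3 = A2; e.g. 2 (Adam) can still go to 7. Fixed point.
Eve's winning region = {1, 3, 4, 6}.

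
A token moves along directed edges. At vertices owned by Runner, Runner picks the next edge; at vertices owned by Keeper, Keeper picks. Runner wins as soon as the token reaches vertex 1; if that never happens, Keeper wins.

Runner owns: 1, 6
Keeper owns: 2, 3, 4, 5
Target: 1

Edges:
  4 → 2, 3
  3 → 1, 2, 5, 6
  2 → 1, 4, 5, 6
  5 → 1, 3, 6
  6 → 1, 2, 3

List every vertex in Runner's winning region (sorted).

A0 = {1}
A1: add {6} — 6 (Runner) has 6→1.
A2 = A1; e.g. 2 (Keeper) can still go to 4. Fixed point.
Runner's winning region = {1, 6}.

1, 6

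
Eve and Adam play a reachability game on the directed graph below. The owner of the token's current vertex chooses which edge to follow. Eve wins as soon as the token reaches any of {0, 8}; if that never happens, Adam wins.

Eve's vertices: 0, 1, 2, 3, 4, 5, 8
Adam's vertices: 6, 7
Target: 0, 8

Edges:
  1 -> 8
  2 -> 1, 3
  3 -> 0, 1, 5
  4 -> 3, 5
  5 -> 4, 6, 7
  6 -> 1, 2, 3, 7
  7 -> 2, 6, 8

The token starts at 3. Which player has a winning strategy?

Eve

A0 = {0, 8}
A1: add {1, 3} — 1 (Eve) has 1→8; 3 (Eve) has 3→0.
3 ∈ A1, so Eve can force the target.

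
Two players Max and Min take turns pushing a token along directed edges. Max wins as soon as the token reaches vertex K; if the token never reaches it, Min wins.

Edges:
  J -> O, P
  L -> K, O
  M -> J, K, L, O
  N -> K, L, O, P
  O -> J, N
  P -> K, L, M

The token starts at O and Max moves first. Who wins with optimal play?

Track states (vertex, player-to-move).
A0 = {(K,Max), (K,Min)}
A1: add {(L,Max), (M,Max), (N,Max), (P,Max)}.
A2: add {(P,Min)}.
A3: add {(J,Max)}.
A4: add {(O,Min)}.
A5 = A4; e.g. (J,Min) stays out. (O,Max) never enters ⇒ Min avoids the target.

Min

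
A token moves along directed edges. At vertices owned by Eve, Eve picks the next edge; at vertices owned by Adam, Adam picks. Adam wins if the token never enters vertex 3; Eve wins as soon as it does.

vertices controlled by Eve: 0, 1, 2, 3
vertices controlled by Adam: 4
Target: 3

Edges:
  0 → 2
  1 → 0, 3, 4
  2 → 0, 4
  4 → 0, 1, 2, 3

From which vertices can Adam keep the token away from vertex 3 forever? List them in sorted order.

A0 = {3}
A1: add {1} — 1 (Eve) has 1→3.
A2 = A1; e.g. 0 (Eve) has no edge into A1. Fixed point.
Eve's attractor = {1, 3}; Adam avoids the target exactly from the complement.

0, 2, 4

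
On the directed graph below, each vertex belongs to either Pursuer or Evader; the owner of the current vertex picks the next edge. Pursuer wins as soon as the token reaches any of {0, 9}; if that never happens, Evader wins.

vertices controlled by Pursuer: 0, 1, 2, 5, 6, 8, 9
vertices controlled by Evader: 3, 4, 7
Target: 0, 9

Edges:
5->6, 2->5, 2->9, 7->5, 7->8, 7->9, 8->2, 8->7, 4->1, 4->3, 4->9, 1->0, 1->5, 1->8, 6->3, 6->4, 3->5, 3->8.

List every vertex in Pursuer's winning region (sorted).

0, 1, 2, 8, 9

A0 = {0, 9}
A1: add {1, 2} — 1 (Pursuer) has 1→0; 2 (Pursuer) has 2→9.
A2: add {8} — 8 (Pursuer) has 8→2.
A3 = A2; e.g. 3 (Evader) can still go to 5. Fixed point.
Pursuer's winning region = {0, 1, 2, 8, 9}.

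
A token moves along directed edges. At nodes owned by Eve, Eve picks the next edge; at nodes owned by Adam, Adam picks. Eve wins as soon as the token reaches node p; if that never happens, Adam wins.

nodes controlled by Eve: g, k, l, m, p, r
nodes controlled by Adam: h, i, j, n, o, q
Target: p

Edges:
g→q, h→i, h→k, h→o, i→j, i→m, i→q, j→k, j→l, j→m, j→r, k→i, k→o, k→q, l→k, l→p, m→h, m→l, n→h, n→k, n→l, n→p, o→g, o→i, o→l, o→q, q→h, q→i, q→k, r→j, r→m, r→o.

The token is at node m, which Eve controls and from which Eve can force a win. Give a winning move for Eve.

l

A0 = {p}
A1: add {l} — l (Eve) has l→p.
A2: add {m} — m (Eve) has m→l.
A3: add {r} — r (Eve) has r→m.
A4 = A3; e.g. g (Eve) has no edge into A3. Fixed point.
From m, successor l is in the attractor (rank 1); the other successor h is not.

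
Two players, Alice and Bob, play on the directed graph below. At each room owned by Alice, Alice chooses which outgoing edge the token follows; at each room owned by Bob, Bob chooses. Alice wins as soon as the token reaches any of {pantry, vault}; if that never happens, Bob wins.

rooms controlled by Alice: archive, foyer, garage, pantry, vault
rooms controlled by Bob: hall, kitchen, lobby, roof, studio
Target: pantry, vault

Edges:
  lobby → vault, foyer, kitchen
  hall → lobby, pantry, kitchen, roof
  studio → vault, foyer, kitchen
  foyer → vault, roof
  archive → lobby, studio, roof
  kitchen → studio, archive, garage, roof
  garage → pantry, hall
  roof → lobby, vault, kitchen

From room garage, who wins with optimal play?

Alice

A0 = {pantry, vault}
A1: add {foyer, garage} — foyer (Alice) has foyer→vault; garage (Alice) has garage→pantry.
A2 = A1; e.g. lobby (Bob) can still go to kitchen. Fixed point.
garage ∈ A1, so Alice can force the target.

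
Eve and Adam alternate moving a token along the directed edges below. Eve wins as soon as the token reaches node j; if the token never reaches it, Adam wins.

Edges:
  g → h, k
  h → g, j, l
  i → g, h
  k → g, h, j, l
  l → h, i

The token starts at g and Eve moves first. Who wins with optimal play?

Track states (vertex, player-to-move).
A0 = {(j,Eve), (j,Adam)}
A1: add {(h,Eve), (k,Eve)}.
A2: add {(g,Adam)}.
A3: add {(i,Eve)}.
A4: add {(l,Adam)}.
A5 = A4; e.g. (g,Eve) stays out. (g,Eve) never enters ⇒ Adam avoids the target.

Adam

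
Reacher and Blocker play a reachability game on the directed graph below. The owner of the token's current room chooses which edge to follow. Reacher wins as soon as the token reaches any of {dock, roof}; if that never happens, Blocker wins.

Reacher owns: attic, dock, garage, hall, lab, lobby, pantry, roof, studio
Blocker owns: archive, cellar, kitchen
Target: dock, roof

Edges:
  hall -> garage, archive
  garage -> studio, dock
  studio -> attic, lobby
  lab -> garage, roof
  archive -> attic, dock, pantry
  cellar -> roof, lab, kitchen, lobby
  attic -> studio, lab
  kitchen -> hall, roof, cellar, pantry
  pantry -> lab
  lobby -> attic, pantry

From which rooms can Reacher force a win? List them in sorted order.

A0 = {dock, roof}
A1: add {garage, lab} — garage (Reacher) has garage→dock; lab (Reacher) has lab→roof.
A2: add {attic, hall, pantry} — hall (Reacher) has hall→garage; attic (Reacher) has attic→lab; pantry (Reacher) has pantry→lab.
A3: add {archive, lobby, studio} — studio (Reacher) has studio→attic; archive (Blocker): all of {attic, dock, pantry} already in; lobby (Reacher) has lobby→attic.
A4 = A3; e.g. cellar (Blocker) can still go to kitchen. Fixed point.
Reacher's winning region = {archive, attic, dock, garage, hall, lab, lobby, pantry, roof, studio}.

archive, attic, dock, garage, hall, lab, lobby, pantry, roof, studio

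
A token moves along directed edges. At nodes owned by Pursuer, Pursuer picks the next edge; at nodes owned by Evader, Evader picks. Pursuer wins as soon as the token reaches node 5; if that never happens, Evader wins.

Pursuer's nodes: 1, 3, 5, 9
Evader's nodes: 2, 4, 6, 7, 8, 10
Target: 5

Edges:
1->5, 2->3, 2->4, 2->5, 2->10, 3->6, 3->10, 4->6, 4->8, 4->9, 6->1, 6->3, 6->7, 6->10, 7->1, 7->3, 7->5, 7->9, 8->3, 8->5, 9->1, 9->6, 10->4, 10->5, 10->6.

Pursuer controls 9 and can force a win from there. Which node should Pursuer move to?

A0 = {5}
A1: add {1} — 1 (Pursuer) has 1→5.
A2: add {9} — 9 (Pursuer) has 9→1.
A3 = A2; e.g. 2 (Evader) can still go to 3. Fixed point.
From 9, successor 1 is in the attractor (rank 1); the other successor 6 is not.

1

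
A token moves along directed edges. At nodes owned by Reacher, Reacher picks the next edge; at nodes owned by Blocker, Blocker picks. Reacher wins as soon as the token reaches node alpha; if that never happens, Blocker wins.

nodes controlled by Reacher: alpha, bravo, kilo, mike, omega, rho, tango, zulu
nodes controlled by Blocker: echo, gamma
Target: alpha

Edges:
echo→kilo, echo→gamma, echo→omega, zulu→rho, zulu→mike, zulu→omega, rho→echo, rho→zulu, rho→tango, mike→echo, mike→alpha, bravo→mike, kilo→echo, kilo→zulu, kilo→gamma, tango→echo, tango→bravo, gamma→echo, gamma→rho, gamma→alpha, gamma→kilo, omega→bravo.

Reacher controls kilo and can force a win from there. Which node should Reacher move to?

zulu

A0 = {alpha}
A1: add {mike} — mike (Reacher) has mike→alpha.
A2: add {bravo, zulu} — zulu (Reacher) has zulu→mike; bravo (Reacher) has bravo→mike.
A3: add {kilo, omega, rho, tango} — rho (Reacher) has rho→zulu; kilo (Reacher) has kilo→zulu; tango (Reacher) has tango→bravo; omega (Reacher) has omega→bravo.
A4 = A3; e.g. echo (Blocker) can still go to gamma. Fixed point.
From kilo, successor zulu is in the attractor (rank 2); the other successors echo, gamma are not.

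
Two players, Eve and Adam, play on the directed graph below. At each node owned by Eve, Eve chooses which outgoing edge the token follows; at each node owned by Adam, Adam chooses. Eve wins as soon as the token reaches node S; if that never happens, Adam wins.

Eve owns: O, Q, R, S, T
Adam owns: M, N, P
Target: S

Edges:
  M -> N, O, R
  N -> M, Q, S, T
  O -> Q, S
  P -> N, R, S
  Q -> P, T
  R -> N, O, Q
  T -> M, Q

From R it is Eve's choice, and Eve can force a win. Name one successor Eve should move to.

A0 = {S}
A1: add {O} — O (Eve) has O→S.
A2: add {R} — R (Eve) has R→O.
A3 = A2; e.g. M (Adam) can still go to N. Fixed point.
From R, successor O is in the attractor (rank 1); the other successors N, Q are not.

O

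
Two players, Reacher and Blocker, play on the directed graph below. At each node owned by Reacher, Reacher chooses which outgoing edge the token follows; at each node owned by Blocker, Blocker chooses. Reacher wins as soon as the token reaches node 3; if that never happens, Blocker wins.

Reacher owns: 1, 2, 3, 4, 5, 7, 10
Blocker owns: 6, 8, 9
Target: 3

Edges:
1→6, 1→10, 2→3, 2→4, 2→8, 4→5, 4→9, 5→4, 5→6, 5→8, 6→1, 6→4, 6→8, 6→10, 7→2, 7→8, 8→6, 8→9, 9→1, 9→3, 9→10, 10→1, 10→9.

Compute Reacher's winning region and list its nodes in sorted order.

A0 = {3}
A1: add {2} — 2 (Reacher) has 2→3.
A2: add {7} — 7 (Reacher) has 7→2.
A3 = A2; e.g. 1 (Reacher) has no edge into A2. Fixed point.
Reacher's winning region = {2, 3, 7}.

2, 3, 7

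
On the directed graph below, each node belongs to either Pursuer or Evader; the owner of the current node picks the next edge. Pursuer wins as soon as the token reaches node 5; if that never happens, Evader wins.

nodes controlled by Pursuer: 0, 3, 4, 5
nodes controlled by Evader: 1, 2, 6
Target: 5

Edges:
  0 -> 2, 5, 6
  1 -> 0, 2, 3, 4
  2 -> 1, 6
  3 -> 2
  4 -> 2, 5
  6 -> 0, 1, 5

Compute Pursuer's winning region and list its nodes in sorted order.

A0 = {5}
A1: add {0, 4} — 0 (Pursuer) has 0→5; 4 (Pursuer) has 4→5.
A2 = A1; e.g. 1 (Evader) can still go to 2. Fixed point.
Pursuer's winning region = {0, 4, 5}.

0, 4, 5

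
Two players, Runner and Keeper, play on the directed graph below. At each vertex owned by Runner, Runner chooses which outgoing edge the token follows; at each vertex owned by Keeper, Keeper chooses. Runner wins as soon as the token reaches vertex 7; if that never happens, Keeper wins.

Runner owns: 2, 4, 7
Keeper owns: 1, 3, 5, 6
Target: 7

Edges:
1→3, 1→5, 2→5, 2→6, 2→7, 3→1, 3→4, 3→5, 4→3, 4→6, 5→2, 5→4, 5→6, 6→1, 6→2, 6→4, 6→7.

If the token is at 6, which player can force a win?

A0 = {7}
A1: add {2} — 2 (Runner) has 2→7.
A2 = A1; e.g. 1 (Keeper) can still go to 3. Fixed point.
6 never enters the attractor, so Keeper can avoid the target forever.

Keeper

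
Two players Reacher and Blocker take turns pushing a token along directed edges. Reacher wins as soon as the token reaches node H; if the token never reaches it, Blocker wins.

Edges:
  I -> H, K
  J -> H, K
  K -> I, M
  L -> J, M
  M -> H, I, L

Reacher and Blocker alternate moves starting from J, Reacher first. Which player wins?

Reacher

Track states (vertex, player-to-move).
A0 = {(H,Reacher), (H,Blocker)}
A1: add {(I,Reacher), (J,Reacher), (M,Reacher)}.
(J,Reacher) ∈ A1 ⇒ Reacher forces the target.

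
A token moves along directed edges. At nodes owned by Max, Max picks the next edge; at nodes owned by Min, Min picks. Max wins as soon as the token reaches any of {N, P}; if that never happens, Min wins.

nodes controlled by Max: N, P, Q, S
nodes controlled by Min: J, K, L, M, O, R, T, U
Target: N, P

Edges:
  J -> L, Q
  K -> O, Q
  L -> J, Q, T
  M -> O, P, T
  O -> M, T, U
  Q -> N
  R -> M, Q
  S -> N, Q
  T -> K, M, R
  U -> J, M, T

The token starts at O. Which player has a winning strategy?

A0 = {N, P}
A1: add {Q, S} — Q (Max) has Q→N; S (Max) has S→N.
A2 = A1; e.g. J (Min) can still go to L. Fixed point.
O never enters the attractor, so Min can avoid the target forever.

Min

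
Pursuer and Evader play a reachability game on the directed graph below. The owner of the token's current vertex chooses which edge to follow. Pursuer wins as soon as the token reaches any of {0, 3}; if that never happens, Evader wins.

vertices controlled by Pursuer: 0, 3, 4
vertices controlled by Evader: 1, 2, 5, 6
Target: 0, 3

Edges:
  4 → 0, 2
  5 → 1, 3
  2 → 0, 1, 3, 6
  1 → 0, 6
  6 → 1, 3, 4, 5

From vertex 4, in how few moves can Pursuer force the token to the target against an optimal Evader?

A0 = {0, 3}
A1: add {4} — 4 (Pursuer) has 4→0.
A2 = A1; e.g. 1 (Evader) can still go to 6. Fixed point.
4 enters the attractor at level 1, so Pursuer can force the target in 1 move from there.

1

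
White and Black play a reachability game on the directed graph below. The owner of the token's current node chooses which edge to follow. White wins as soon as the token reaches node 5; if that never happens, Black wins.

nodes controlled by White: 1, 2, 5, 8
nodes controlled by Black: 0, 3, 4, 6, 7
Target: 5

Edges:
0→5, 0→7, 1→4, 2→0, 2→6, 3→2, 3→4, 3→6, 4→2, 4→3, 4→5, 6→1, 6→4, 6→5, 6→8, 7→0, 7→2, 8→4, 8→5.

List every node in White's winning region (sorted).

5, 8

A0 = {5}
A1: add {8} — 8 (White) has 8→5.
A2 = A1; e.g. 0 (Black) can still go to 7. Fixed point.
White's winning region = {5, 8}.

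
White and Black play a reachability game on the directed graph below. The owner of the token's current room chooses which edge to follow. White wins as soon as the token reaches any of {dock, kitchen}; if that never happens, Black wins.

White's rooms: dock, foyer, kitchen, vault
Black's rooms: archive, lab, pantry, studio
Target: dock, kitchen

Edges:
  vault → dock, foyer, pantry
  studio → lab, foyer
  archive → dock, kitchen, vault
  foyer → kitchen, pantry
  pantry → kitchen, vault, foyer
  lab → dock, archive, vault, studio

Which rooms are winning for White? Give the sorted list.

A0 = {dock, kitchen}
A1: add {foyer, vault} — vault (White) has vault→dock; foyer (White) has foyer→kitchen.
A2: add {archive, pantry} — archive (Black): all of {dock, kitchen, vault} already in; pantry (Black): all of {kitchen, vault, foyer} already in.
A3 = A2; e.g. lab (Black) can still go to studio. Fixed point.
White's winning region = {archive, dock, foyer, kitchen, pantry, vault}.

archive, dock, foyer, kitchen, pantry, vault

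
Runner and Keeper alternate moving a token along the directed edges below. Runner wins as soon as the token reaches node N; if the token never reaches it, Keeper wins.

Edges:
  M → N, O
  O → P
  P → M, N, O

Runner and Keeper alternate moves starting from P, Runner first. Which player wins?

Runner

Track states (vertex, player-to-move).
A0 = {(N,Runner), (N,Keeper)}
A1: add {(M,Runner), (P,Runner)}.
(P,Runner) ∈ A1 ⇒ Runner forces the target.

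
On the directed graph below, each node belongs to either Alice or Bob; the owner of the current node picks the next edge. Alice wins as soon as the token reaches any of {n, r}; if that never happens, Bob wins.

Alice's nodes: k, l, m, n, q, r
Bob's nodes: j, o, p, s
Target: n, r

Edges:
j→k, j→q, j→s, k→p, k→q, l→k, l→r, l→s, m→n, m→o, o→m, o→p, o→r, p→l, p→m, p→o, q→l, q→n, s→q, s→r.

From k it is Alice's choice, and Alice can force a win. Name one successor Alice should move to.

A0 = {n, r}
A1: add {l, m, q} — l (Alice) has l→r; m (Alice) has m→n; q (Alice) has q→n.
A2: add {k, s} — k (Alice) has k→q; s (Bob): all of {q, r} already in.
A3: add {j} — j (Bob): all of {k, q, s} already in.
A4 = A3; e.g. o (Bob) can still go to p. Fixed point.
From k, successor q is in the attractor (rank 1); the other successor p is not.

q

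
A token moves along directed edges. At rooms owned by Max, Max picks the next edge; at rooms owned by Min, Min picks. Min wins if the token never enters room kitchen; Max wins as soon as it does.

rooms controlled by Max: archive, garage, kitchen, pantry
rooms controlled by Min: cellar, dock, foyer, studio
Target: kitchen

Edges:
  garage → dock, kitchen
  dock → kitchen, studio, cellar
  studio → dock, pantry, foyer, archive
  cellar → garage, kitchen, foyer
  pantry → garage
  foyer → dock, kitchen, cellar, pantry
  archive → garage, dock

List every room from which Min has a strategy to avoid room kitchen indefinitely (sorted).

A0 = {kitchen}
A1: add {garage} — garage (Max) has garage→kitchen.
A2: add {archive, pantry} — pantry (Max) has pantry→garage; archive (Max) has archive→garage.
A3 = A2; e.g. dock (Min) can still go to studio. Fixed point.
Max's attractor = {archive, garage, kitchen, pantry}; Min avoids the target exactly from the complement.

cellar, dock, foyer, studio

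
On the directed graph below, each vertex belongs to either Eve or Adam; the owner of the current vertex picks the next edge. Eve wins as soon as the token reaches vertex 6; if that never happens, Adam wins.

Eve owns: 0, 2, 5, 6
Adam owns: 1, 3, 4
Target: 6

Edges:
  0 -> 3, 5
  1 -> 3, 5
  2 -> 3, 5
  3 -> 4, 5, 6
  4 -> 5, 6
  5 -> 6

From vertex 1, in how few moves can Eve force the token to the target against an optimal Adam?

4

A0 = {6}
A1: add {5} — 5 (Eve) has 5→6.
A2: add {0, 2, 4} — 0 (Eve) has 0→5; 2 (Eve) has 2→5; 4 (Adam): all of {5, 6} already in.
A3: add {3} — 3 (Adam): all of {4, 5, 6} already in.
A4: add {1} — 1 (Adam): all of {3, 5} already in.
A4 = all vertices. Fixed point.
1 enters the attractor at level 4, so Eve can force the target in 4 moves from there.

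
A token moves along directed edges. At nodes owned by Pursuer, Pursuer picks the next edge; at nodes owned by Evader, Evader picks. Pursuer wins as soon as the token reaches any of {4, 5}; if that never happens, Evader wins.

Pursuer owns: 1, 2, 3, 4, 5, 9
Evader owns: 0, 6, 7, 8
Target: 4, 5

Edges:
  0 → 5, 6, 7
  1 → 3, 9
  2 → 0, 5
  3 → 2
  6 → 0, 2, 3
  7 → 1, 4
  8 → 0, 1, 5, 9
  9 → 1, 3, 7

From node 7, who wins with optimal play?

Pursuer

A0 = {4, 5}
A1: add {2} — 2 (Pursuer) has 2→5.
A2: add {3} — 3 (Pursuer) has 3→2.
A3: add {1, 9} — 1 (Pursuer) has 1→3; 9 (Pursuer) has 9→3.
A4: add {7} — 7 (Evader): all of {1, 4} already in.
A5 = A4; e.g. 0 (Evader) can still go to 6. Fixed point.
7 ∈ A4, so Pursuer can force the target.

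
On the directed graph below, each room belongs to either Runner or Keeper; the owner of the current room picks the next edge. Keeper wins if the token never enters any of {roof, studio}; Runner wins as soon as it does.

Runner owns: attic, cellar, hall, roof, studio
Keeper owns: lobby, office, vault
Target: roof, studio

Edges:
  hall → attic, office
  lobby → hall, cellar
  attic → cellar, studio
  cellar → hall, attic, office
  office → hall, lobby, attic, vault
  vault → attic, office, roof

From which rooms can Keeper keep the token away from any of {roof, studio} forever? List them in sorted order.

A0 = {roof, studio}
A1: add {attic} — attic (Runner) has attic→studio.
A2: add {cellar, hall} — hall (Runner) has hall→attic; cellar (Runner) has cellar→attic.
A3: add {lobby} — lobby (Keeper): all of {hall, cellar} already in.
A4 = A3; e.g. office (Keeper) can still go to vault. Fixed point.
Runner's attractor = {attic, cellar, hall, lobby, roof, studio}; Keeper avoids the target exactly from the complement.

office, vault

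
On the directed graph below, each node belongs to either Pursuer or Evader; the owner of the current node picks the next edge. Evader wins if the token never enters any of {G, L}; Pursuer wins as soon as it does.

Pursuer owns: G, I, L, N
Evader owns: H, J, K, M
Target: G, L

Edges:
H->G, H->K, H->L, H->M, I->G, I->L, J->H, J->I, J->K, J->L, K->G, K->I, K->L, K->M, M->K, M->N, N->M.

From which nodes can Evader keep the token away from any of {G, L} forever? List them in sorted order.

A0 = {G, L}
A1: add {I} — I (Pursuer) has I→G.
A2 = A1; e.g. H (Evader) can still go to K. Fixed point.
Pursuer's attractor = {G, I, L}; Evader avoids the target exactly from the complement.

H, J, K, M, N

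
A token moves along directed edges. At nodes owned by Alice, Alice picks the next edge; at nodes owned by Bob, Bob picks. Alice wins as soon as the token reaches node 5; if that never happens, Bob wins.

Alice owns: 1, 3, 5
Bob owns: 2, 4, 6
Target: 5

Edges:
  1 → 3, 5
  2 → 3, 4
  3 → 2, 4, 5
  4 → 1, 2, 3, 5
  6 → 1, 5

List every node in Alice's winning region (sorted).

A0 = {5}
A1: add {1, 3} — 1 (Alice) has 1→5; 3 (Alice) has 3→5.
A2: add {6} — 6 (Bob): all of {1, 5} already in.
A3 = A2; e.g. 2 (Bob) can still go to 4. Fixed point.
Alice's winning region = {1, 3, 5, 6}.

1, 3, 5, 6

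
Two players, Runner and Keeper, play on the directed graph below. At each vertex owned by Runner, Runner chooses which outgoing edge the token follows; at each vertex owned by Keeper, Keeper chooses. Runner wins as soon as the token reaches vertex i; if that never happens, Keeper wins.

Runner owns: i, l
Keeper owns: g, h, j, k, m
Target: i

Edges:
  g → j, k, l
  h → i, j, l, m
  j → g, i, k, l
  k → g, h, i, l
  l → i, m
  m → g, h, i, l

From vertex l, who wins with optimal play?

Runner

A0 = {i}
A1: add {l} — l (Runner) has l→i.
A2 = A1; e.g. g (Keeper) can still go to j. Fixed point.
l ∈ A1, so Runner can force the target.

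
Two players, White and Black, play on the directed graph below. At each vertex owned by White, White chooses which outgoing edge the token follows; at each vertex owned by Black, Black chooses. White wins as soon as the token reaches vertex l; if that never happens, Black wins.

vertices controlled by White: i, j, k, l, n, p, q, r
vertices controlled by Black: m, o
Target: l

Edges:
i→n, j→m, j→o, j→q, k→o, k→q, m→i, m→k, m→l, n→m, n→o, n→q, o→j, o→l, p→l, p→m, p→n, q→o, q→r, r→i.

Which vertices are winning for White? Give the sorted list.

l, p

A0 = {l}
A1: add {p} — p (White) has p→l.
A2 = A1; e.g. i (White) has no edge into A1. Fixed point.
White's winning region = {l, p}.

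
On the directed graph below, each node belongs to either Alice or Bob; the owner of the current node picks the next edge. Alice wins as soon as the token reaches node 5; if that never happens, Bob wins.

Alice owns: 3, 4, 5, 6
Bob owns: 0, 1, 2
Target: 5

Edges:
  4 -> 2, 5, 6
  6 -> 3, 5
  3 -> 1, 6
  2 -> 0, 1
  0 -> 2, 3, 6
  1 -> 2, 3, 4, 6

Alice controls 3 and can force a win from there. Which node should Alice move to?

6

A0 = {5}
A1: add {4, 6} — 4 (Alice) has 4→5; 6 (Alice) has 6→5.
A2: add {3} — 3 (Alice) has 3→6.
A3 = A2; e.g. 0 (Bob) can still go to 2. Fixed point.
From 3, successor 6 is in the attractor (rank 1); the other successor 1 is not.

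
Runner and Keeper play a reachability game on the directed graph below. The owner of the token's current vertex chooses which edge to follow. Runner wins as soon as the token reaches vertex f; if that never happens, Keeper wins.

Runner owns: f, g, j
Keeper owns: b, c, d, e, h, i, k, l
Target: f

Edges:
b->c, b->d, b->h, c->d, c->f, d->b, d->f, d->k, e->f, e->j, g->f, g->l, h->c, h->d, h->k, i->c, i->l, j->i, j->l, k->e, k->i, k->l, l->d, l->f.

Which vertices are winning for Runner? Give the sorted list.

A0 = {f}
A1: add {g} — g (Runner) has g→f.
A2 = A1; e.g. b (Keeper) can still go to c. Fixed point.
Runner's winning region = {f, g}.

f, g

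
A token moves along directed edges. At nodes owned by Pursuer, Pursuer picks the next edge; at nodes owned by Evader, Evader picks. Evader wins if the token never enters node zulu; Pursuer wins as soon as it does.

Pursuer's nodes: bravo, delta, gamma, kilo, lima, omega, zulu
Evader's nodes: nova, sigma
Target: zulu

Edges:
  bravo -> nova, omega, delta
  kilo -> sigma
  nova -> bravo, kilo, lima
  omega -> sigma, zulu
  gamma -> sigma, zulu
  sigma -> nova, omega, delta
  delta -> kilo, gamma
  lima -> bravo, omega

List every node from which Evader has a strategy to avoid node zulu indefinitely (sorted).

A0 = {zulu}
A1: add {gamma, omega} — omega (Pursuer) has omega→zulu; gamma (Pursuer) has gamma→zulu.
A2: add {bravo, delta, lima} — bravo (Pursuer) has bravo→omega; delta (Pursuer) has delta→gamma; lima (Pursuer) has lima→omega.
A3 = A2; e.g. kilo (Pursuer) has no edge into A2. Fixed point.
Pursuer's attractor = {bravo, delta, gamma, lima, omega, zulu}; Evader avoids the target exactly from the complement.

kilo, nova, sigma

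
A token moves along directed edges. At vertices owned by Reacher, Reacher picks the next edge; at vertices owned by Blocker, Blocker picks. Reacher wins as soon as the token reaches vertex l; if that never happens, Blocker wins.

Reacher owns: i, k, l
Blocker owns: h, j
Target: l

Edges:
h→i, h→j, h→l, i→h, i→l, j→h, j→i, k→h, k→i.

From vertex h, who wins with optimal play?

A0 = {l}
A1: add {i} — i (Reacher) has i→l.
A2: add {k} — k (Reacher) has k→i.
A3 = A2; e.g. h (Blocker) can still go to j. Fixed point.
h never enters the attractor, so Blocker can avoid the target forever.

Blocker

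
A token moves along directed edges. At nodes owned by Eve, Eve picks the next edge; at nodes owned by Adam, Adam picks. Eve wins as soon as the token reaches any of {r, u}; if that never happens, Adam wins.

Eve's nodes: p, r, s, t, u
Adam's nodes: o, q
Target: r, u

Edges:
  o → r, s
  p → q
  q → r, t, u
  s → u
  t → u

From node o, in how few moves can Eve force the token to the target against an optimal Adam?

2

A0 = {r, u}
A1: add {s, t} — s (Eve) has s→u; t (Eve) has t→u.
A2: add {o, q} — o (Adam): all of {r, s} already in; q (Adam): all of {r, t, u} already in.
o enters the attractor at level 2, so Eve can force the target in 2 moves from there.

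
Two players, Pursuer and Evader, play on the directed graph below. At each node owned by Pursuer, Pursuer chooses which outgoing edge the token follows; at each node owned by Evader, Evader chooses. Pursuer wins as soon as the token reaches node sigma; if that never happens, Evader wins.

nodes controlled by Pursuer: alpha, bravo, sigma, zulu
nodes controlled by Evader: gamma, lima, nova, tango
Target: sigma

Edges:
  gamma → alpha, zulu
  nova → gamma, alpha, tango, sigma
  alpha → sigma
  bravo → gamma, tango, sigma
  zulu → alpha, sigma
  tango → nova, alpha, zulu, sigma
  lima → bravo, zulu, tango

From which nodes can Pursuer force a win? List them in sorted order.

alpha, bravo, gamma, sigma, zulu

A0 = {sigma}
A1: add {alpha, bravo, zulu} — alpha (Pursuer) has alpha→sigma; bravo (Pursuer) has bravo→sigma; zulu (Pursuer) has zulu→sigma.
A2: add {gamma} — gamma (Evader): all of {alpha, zulu} already in.
A3 = A2; e.g. nova (Evader) can still go to tango. Fixed point.
Pursuer's winning region = {alpha, bravo, gamma, sigma, zulu}.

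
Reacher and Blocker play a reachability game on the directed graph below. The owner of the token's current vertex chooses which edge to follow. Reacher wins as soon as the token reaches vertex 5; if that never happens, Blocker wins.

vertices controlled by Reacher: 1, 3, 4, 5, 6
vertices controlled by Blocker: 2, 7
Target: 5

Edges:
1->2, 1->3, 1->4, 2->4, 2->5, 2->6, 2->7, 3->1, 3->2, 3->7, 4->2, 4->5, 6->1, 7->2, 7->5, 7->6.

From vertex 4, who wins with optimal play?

A0 = {5}
A1: add {4} — 4 (Reacher) has 4→5.
4 ∈ A1, so Reacher can force the target.

Reacher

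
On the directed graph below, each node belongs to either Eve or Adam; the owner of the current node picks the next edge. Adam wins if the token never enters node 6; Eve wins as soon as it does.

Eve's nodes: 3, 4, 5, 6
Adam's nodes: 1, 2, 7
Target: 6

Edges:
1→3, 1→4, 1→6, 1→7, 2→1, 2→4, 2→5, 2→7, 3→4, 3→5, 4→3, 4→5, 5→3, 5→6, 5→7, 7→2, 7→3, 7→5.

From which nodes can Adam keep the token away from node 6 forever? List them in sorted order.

1, 2, 7

A0 = {6}
A1: add {5} — 5 (Eve) has 5→6.
A2: add {3, 4} — 3 (Eve) has 3→5; 4 (Eve) has 4→5.
A3 = A2; e.g. 1 (Adam) can still go to 7. Fixed point.
Eve's attractor = {3, 4, 5, 6}; Adam avoids the target exactly from the complement.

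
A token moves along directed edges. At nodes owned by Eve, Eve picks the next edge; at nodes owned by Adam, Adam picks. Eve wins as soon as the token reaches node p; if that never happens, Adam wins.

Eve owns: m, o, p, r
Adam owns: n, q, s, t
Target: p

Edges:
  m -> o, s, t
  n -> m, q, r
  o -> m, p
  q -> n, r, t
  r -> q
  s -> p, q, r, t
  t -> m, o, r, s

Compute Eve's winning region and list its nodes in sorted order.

m, o, p

A0 = {p}
A1: add {o} — o (Eve) has o→p.
A2: add {m} — m (Eve) has m→o.
A3 = A2; e.g. n (Adam) can still go to q. Fixed point.
Eve's winning region = {m, o, p}.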